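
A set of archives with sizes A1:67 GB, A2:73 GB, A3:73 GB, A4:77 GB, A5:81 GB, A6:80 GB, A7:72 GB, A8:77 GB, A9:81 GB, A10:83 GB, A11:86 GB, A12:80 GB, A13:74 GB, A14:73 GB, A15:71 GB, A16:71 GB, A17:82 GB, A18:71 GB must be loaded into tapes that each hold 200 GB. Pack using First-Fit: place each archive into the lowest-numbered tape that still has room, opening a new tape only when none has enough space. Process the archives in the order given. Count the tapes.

Put A1 (67 GB) in tape 1; 133 GB remain.
Put A2 (73 GB) in tape 1; 60 GB remain.
Put A3 (73 GB) in tape 2; 127 GB remain.
Put A4 (77 GB) in tape 2; 50 GB remain.
Put A5 (81 GB) in tape 3; 119 GB remain.
Put A6 (80 GB) in tape 3; 39 GB remain.
Put A7 (72 GB) in tape 4; 128 GB remain.
Put A8 (77 GB) in tape 4; 51 GB remain.
Put A9 (81 GB) in tape 5; 119 GB remain.
Put A10 (83 GB) in tape 5; 36 GB remain.
Put A11 (86 GB) in tape 6; 114 GB remain.
Put A12 (80 GB) in tape 6; 34 GB remain.
Put A13 (74 GB) in tape 7; 126 GB remain.
Put A14 (73 GB) in tape 7; 53 GB remain.
Put A15 (71 GB) in tape 8; 129 GB remain.
Put A16 (71 GB) in tape 8; 58 GB remain.
Put A17 (82 GB) in tape 9; 118 GB remain.
Put A18 (71 GB) in tape 9; 47 GB remain.

9 tapes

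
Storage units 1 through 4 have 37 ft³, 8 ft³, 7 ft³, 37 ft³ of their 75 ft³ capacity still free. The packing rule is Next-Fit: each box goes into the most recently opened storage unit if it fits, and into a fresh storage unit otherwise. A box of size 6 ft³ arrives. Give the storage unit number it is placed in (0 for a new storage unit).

Next-Fit only looks at storage unit 4, which has 37 ft³ free.
6 ft³ fits there.

4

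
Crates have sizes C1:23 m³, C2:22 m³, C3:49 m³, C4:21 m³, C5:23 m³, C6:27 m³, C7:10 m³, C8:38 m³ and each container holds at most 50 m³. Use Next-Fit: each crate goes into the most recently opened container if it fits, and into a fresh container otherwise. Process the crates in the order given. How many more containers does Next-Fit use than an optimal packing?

0

Next-Fit: [23,22] [49] [21,23] [27,10] [38] → 5 containers.
Total size 213 m³; any packing needs at least ⌈213/50⌉ = 5 containers.
So 5 is already optimal.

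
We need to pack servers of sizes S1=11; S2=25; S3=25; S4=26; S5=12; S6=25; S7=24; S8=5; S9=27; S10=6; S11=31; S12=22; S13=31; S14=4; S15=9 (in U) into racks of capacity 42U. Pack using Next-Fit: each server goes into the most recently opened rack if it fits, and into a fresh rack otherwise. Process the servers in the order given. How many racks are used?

10

Put S1 (11U) in rack 1; 31U remain.
Put S2 (25U) in rack 1; 6U remain.
Put S3 (25U) in rack 2; 17U remain.
Put S4 (26U) in rack 3; 16U remain.
Put S5 (12U) in rack 3; 4U remain.
Put S6 (25U) in rack 4; 17U remain.
Put S7 (24U) in rack 5; 18U remain.
Put S8 (5U) in rack 5; 13U remain.
Put S9 (27U) in rack 6; 15U remain.
Put S10 (6U) in rack 6; 9U remain.
Put S11 (31U) in rack 7; 11U remain.
Put S12 (22U) in rack 8; 20U remain.
Put S13 (31U) in rack 9; 11U remain.
Put S14 (4U) in rack 9; 7U remain.
Put S15 (9U) in rack 10; 33U remain.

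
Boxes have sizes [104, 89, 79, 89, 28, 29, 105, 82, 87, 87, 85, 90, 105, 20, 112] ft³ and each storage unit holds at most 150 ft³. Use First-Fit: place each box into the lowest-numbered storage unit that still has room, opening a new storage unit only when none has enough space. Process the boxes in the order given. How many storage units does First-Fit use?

storage unit 1: place 104 ft³, 46 ft³ left
storage unit 2: place 89 ft³, 61 ft³ left
storage unit 3: place 79 ft³, 71 ft³ left
storage unit 4: place 89 ft³, 61 ft³ left
storage unit 1: place 28 ft³, 18 ft³ left
storage unit 2: place 29 ft³, 32 ft³ left
storage unit 5: place 105 ft³, 45 ft³ left
storage unit 6: place 82 ft³, 68 ft³ left
storage unit 7: place 87 ft³, 63 ft³ left
storage unit 8: place 87 ft³, 63 ft³ left
storage unit 9: place 85 ft³, 65 ft³ left
storage unit 10: place 90 ft³, 60 ft³ left
storage unit 11: place 105 ft³, 45 ft³ left
storage unit 2: place 20 ft³, 12 ft³ left
storage unit 12: place 112 ft³, 38 ft³ left
Final storage units: [104,28] [89,29,20] [79] [89] [105] [82] [87] [87] [85] [90] [105] [112].

12 storage units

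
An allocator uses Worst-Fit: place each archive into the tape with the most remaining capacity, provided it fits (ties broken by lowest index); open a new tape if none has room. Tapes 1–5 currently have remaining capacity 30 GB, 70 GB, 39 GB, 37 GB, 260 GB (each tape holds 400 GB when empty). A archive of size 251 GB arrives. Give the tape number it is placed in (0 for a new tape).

5

Tapes with room: tape 5 (260 GB).
Most room is tape 5 with 260 GB free.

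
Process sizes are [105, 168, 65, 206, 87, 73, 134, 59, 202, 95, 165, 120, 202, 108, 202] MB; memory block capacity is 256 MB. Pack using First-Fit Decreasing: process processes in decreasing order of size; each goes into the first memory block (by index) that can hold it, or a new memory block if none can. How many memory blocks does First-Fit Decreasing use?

9

Sorted descending: 206, 202, 202, 202, 168, 165, 134, 120, 108, 105, 95, 87, 73, 65, 59.
206 MB → memory block 1 (remaining 50 MB)
202 MB → memory block 2 (remaining 54 MB)
202 MB → memory block 3 (remaining 54 MB)
202 MB → memory block 4 (remaining 54 MB)
168 MB → memory block 5 (remaining 88 MB)
165 MB → memory block 6 (remaining 91 MB)
134 MB → memory block 7 (remaining 122 MB)
120 MB → memory block 7 (remaining 2 MB)
108 MB → memory block 8 (remaining 148 MB)
105 MB → memory block 8 (remaining 43 MB)
95 MB → memory block 9 (remaining 161 MB)
87 MB → memory block 5 (remaining 1 MB)
73 MB → memory block 6 (remaining 18 MB)
65 MB → memory block 9 (remaining 96 MB)
59 MB → memory block 9 (remaining 37 MB)
Final memory blocks: [206] [202] [202] [202] [168,87] [165,73] [134,120] [108,105] [95,65,59].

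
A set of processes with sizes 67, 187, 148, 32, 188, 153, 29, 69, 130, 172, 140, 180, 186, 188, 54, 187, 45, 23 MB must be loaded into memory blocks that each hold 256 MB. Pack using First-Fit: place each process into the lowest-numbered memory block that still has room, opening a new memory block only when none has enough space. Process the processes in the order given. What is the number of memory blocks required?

memory block 1: place 67 MB, 189 MB left
memory block 1: place 187 MB, 2 MB left
memory block 2: place 148 MB, 108 MB left
memory block 2: place 32 MB, 76 MB left
memory block 3: place 188 MB, 68 MB left
memory block 4: place 153 MB, 103 MB left
memory block 2: place 29 MB, 47 MB left
memory block 4: place 69 MB, 34 MB left
memory block 5: place 130 MB, 126 MB left
memory block 6: place 172 MB, 84 MB left
memory block 7: place 140 MB, 116 MB left
memory block 8: place 180 MB, 76 MB left
memory block 9: place 186 MB, 70 MB left
memory block 10: place 188 MB, 68 MB left
memory block 3: place 54 MB, 14 MB left
memory block 11: place 187 MB, 69 MB left
memory block 2: place 45 MB, 2 MB left
memory block 4: place 23 MB, 11 MB left

11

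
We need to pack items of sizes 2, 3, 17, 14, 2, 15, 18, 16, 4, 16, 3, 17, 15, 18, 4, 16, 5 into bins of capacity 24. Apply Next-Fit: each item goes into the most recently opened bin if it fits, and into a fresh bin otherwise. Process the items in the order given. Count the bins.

Put 2 in bin 1; 22 remain.
Put 3 in bin 1; 19 remain.
Put 17 in bin 1; 2 remain.
Put 14 in bin 2; 10 remain.
Put 2 in bin 2; 8 remain.
Put 15 in bin 3; 9 remain.
Put 18 in bin 4; 6 remain.
Put 16 in bin 5; 8 remain.
Put 4 in bin 5; 4 remain.
Put 16 in bin 6; 8 remain.
Put 3 in bin 6; 5 remain.
Put 17 in bin 7; 7 remain.
Put 15 in bin 8; 9 remain.
Put 18 in bin 9; 6 remain.
Put 4 in bin 9; 2 remain.
Put 16 in bin 10; 8 remain.
Put 5 in bin 10; 3 remain.

10 bins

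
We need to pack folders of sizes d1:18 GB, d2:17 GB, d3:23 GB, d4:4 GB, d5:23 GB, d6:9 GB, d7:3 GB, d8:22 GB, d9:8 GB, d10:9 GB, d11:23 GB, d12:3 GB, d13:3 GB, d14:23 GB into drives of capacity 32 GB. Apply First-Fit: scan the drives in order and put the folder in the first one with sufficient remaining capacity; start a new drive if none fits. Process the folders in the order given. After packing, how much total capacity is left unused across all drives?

Put d1 (18 GB) in drive 1; 14 GB remain.
Put d2 (17 GB) in drive 2; 15 GB remain.
Put d3 (23 GB) in drive 3; 9 GB remain.
Put d4 (4 GB) in drive 1; 10 GB remain.
Put d5 (23 GB) in drive 4; 9 GB remain.
Put d6 (9 GB) in drive 1; 1 GB remain.
Put d7 (3 GB) in drive 2; 12 GB remain.
Put d8 (22 GB) in drive 5; 10 GB remain.
Put d9 (8 GB) in drive 2; 4 GB remain.
Put d10 (9 GB) in drive 3; 0 GB remain.
Put d11 (23 GB) in drive 6; 9 GB remain.
Put d12 (3 GB) in drive 2; 1 GB remain.
Put d13 (3 GB) in drive 4; 6 GB remain.
Put d14 (23 GB) in drive 7; 9 GB remain.
7 drives × 32 GB = 224 GB; used 188 GB; unused 36 GB.

36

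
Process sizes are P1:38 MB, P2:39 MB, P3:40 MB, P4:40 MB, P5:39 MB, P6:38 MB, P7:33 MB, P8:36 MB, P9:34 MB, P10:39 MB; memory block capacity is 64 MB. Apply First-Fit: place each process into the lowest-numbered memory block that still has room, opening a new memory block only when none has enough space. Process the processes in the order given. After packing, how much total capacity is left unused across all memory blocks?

Put P1 (38 MB) in memory block 1; 26 MB remain.
Put P2 (39 MB) in memory block 2; 25 MB remain.
Put P3 (40 MB) in memory block 3; 24 MB remain.
Put P4 (40 MB) in memory block 4; 24 MB remain.
Put P5 (39 MB) in memory block 5; 25 MB remain.
Put P6 (38 MB) in memory block 6; 26 MB remain.
Put P7 (33 MB) in memory block 7; 31 MB remain.
Put P8 (36 MB) in memory block 8; 28 MB remain.
Put P9 (34 MB) in memory block 9; 30 MB remain.
Put P10 (39 MB) in memory block 10; 25 MB remain.
10 memory blocks × 64 MB = 640 MB; used 376 MB; unused 264 MB.

264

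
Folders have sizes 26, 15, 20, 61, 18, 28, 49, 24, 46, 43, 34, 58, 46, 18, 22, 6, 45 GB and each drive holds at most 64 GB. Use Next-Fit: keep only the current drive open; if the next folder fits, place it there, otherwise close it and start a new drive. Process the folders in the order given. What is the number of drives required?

Put 26 GB in drive 1; 38 GB remain.
Put 15 GB in drive 1; 23 GB remain.
Put 20 GB in drive 1; 3 GB remain.
Put 61 GB in drive 2; 3 GB remain.
Put 18 GB in drive 3; 46 GB remain.
Put 28 GB in drive 3; 18 GB remain.
Put 49 GB in drive 4; 15 GB remain.
Put 24 GB in drive 5; 40 GB remain.
Put 46 GB in drive 6; 18 GB remain.
Put 43 GB in drive 7; 21 GB remain.
Put 34 GB in drive 8; 30 GB remain.
Put 58 GB in drive 9; 6 GB remain.
Put 46 GB in drive 10; 18 GB remain.
Put 18 GB in drive 10; 0 GB remain.
Put 22 GB in drive 11; 42 GB remain.
Put 6 GB in drive 11; 36 GB remain.
Put 45 GB in drive 12; 19 GB remain.

12 drives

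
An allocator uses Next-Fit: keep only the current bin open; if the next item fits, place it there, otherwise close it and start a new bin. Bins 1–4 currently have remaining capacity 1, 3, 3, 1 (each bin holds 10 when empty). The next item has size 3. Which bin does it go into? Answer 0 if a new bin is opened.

Next-Fit only looks at bin 4, which has 1 free.
3 does not fit, so a new bin is opened.

0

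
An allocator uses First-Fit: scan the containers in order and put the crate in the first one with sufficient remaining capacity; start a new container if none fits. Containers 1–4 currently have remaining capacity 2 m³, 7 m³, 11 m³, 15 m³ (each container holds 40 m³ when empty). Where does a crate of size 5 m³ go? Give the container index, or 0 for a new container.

Containers with room: container 2 (7 m³), container 3 (11 m³), container 4 (15 m³).
The first with room is container 2.

2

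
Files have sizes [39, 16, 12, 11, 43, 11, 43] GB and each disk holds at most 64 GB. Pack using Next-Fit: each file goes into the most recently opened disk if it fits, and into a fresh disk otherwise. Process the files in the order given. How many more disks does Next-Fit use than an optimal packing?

1

Next-Fit: [39,16] [12,11] [43,11] [43] → 4 disks.
Total size 175 GB; any packing needs at least ⌈175/64⌉ = 3 disks.
An optimal packing achieves that bound: [43,16] [43,12] [39,11,11] → 3 disks.
Excess: 4 − 3 = 1.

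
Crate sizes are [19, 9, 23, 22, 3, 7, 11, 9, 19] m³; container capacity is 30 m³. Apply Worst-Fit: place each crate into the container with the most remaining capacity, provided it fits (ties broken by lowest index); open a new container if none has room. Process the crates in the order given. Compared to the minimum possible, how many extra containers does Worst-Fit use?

0

Worst-Fit: [19,9] [23,7] [22,3] [11,9] [19] → 5 containers.
Total size 122 m³; any packing needs at least ⌈122/30⌉ = 5 containers.
So 5 is already optimal.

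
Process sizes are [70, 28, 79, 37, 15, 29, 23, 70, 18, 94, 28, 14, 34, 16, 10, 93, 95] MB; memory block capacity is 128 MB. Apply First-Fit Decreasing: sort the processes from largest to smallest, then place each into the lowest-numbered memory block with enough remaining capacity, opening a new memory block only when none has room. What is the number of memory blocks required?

Sorted descending: 95, 94, 93, 79, 70, 70, 37, 34, 29, 28, 28, 23, 18, 16, 15, 14, 10.
memory block 1: place 95 MB, 33 MB left
memory block 2: place 94 MB, 34 MB left
memory block 3: place 93 MB, 35 MB left
memory block 4: place 79 MB, 49 MB left
memory block 5: place 70 MB, 58 MB left
memory block 6: place 70 MB, 58 MB left
memory block 4: place 37 MB, 12 MB left
memory block 2: place 34 MB, 0 MB left
memory block 1: place 29 MB, 4 MB left
memory block 3: place 28 MB, 7 MB left
memory block 5: place 28 MB, 30 MB left
memory block 5: place 23 MB, 7 MB left
memory block 6: place 18 MB, 40 MB left
memory block 6: place 16 MB, 24 MB left
memory block 6: place 15 MB, 9 MB left
memory block 7: place 14 MB, 114 MB left
memory block 4: place 10 MB, 2 MB left

7 memory blocks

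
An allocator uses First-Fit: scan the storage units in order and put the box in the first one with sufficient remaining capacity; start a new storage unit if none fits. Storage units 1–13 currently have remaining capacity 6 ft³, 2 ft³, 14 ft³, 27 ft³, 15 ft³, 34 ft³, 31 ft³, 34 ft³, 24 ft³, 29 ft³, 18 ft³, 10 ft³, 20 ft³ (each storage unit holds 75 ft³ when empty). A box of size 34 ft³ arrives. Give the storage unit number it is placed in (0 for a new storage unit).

6

Storage units with room: storage unit 6 (34 ft³), storage unit 8 (34 ft³).
The first with room is storage unit 6.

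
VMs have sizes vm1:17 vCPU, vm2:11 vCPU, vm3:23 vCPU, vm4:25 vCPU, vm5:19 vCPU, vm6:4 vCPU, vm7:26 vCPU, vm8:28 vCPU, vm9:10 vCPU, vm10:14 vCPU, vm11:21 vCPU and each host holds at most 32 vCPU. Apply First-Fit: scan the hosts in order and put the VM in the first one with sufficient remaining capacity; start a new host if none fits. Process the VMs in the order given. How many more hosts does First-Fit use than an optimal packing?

1

First-Fit: [17,11,4] [23] [25] [19,10] [26] [28] [14] [21] → 8 hosts.
Total size 198 vCPU; any packing needs at least ⌈198/32⌉ = 7 hosts.
An optimal packing achieves that bound: [28,4] [26] [25] [23] [21,11] [19,10] [17,14] → 7 hosts.
Excess: 8 − 7 = 1.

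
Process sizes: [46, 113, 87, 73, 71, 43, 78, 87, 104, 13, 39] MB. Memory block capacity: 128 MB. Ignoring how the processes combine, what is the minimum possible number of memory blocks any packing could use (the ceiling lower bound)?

Total size = 46 + 113 + 87 + 73 + 71 + 43 + 78 + 87 + 104 + 13 + 39 = 754 MB.
⌈754 / 128⌉ = 6.

6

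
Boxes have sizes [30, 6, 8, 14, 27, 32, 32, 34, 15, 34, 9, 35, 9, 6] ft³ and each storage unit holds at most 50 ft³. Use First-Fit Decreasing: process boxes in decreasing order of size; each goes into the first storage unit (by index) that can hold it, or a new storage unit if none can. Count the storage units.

7

Sorted descending: 35, 34, 34, 32, 32, 30, 27, 15, 14, 9, 9, 8, 6, 6.
35 ft³ → storage unit 1 (remaining 15 ft³)
34 ft³ → storage unit 2 (remaining 16 ft³)
34 ft³ → storage unit 3 (remaining 16 ft³)
32 ft³ → storage unit 4 (remaining 18 ft³)
32 ft³ → storage unit 5 (remaining 18 ft³)
30 ft³ → storage unit 6 (remaining 20 ft³)
27 ft³ → storage unit 7 (remaining 23 ft³)
15 ft³ → storage unit 1 (remaining 0 ft³)
14 ft³ → storage unit 2 (remaining 2 ft³)
9 ft³ → storage unit 3 (remaining 7 ft³)
9 ft³ → storage unit 4 (remaining 9 ft³)
8 ft³ → storage unit 4 (remaining 1 ft³)
6 ft³ → storage unit 3 (remaining 1 ft³)
6 ft³ → storage unit 5 (remaining 12 ft³)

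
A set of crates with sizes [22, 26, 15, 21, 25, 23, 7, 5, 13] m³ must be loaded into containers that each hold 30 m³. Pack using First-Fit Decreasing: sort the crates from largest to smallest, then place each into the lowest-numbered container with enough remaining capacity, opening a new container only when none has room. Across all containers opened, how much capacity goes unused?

23

Sorted descending: 26, 25, 23, 22, 21, 15, 13, 7, 5.
container 1: place 26 m³, 4 m³ left
container 2: place 25 m³, 5 m³ left
container 3: place 23 m³, 7 m³ left
container 4: place 22 m³, 8 m³ left
container 5: place 21 m³, 9 m³ left
container 6: place 15 m³, 15 m³ left
container 6: place 13 m³, 2 m³ left
container 3: place 7 m³, 0 m³ left
container 2: place 5 m³, 0 m³ left
6 containers × 30 m³ = 180 m³; used 157 m³; unused 23 m³.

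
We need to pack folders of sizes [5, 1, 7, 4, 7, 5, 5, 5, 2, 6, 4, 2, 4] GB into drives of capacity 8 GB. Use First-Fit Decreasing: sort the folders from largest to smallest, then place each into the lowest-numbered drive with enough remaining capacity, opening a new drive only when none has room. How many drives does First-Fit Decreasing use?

Sorted descending: 7, 7, 6, 5, 5, 5, 5, 4, 4, 4, 2, 2, 1.
drive 1: place 7 GB, 1 GB left
drive 2: place 7 GB, 1 GB left
drive 3: place 6 GB, 2 GB left
drive 4: place 5 GB, 3 GB left
drive 5: place 5 GB, 3 GB left
drive 6: place 5 GB, 3 GB left
drive 7: place 5 GB, 3 GB left
drive 8: place 4 GB, 4 GB left
drive 8: place 4 GB, 0 GB left
drive 9: place 4 GB, 4 GB left
drive 3: place 2 GB, 0 GB left
drive 4: place 2 GB, 1 GB left
drive 1: place 1 GB, 0 GB left
Final drives: [7,1] [7] [6,2] [5,2] [5] [5] [5] [4,4] [4].

9 drives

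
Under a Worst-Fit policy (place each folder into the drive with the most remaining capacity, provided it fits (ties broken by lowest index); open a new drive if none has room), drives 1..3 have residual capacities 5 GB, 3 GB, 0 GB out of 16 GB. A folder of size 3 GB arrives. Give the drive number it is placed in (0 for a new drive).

1

Drives with room: drive 1 (5 GB), drive 2 (3 GB).
Most room is drive 1 with 5 GB free.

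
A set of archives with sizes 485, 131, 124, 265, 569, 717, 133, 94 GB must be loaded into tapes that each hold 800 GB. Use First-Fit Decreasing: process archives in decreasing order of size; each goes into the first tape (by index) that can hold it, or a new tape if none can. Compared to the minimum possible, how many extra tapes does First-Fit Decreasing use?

First-Fit Decreasing: [717] [569,133,94] [485,265] [131,124] → 4 tapes.
Total size 2518 GB; any packing needs at least ⌈2518/800⌉ = 4 tapes.
So 4 is already optimal.

0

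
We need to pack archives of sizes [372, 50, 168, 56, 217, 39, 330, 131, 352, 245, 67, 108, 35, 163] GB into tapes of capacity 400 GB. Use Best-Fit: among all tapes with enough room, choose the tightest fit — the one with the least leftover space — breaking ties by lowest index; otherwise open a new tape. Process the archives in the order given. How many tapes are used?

372 GB → tape 1 (remaining 28 GB)
50 GB → tape 2 (remaining 350 GB)
168 GB → tape 2 (remaining 182 GB)
56 GB → tape 2 (remaining 126 GB)
217 GB → tape 3 (remaining 183 GB)
39 GB → tape 2 (remaining 87 GB)
330 GB → tape 4 (remaining 70 GB)
131 GB → tape 3 (remaining 52 GB)
352 GB → tape 5 (remaining 48 GB)
245 GB → tape 6 (remaining 155 GB)
67 GB → tape 4 (remaining 3 GB)
108 GB → tape 6 (remaining 47 GB)
35 GB → tape 6 (remaining 12 GB)
163 GB → tape 7 (remaining 237 GB)
Final tapes: [372] [50,168,56,39] [217,131] [330,67] [352] [245,108,35] [163].

7 tapes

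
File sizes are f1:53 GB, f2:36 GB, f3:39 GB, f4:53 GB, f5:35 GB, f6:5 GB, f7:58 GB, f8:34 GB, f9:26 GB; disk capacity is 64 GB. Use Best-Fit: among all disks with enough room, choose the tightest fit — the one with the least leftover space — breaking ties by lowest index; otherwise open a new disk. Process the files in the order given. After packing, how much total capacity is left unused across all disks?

Put f1 (53 GB) in disk 1; 11 GB remain.
Put f2 (36 GB) in disk 2; 28 GB remain.
Put f3 (39 GB) in disk 3; 25 GB remain.
Put f4 (53 GB) in disk 4; 11 GB remain.
Put f5 (35 GB) in disk 5; 29 GB remain.
Put f6 (5 GB) in disk 1; 6 GB remain.
Put f7 (58 GB) in disk 6; 6 GB remain.
Put f8 (34 GB) in disk 7; 30 GB remain.
Put f9 (26 GB) in disk 2; 2 GB remain.
7 disks × 64 GB = 448 GB; used 339 GB; unused 109 GB.

109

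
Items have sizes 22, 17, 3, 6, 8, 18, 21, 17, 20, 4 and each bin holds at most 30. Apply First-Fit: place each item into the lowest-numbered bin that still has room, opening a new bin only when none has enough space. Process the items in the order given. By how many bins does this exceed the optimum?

First-Fit: [22,3,4] [17,6] [8,18] [21] [17] [20] → 6 bins.
6 items exceed 15 (half the capacity), and no two of those can share a bin, so at least 6 bins are needed.
So 6 is already optimal.

0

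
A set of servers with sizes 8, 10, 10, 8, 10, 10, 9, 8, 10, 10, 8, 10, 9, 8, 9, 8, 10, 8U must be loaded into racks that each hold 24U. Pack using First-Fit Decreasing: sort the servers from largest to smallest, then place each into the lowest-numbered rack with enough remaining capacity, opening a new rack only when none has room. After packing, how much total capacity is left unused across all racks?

Sorted descending: 10, 10, 10, 10, 10, 10, 10, 10, 9, 9, 9, 8, 8, 8, 8, 8, 8, 8.
10U → rack 1 (remaining 14U)
10U → rack 1 (remaining 4U)
10U → rack 2 (remaining 14U)
10U → rack 2 (remaining 4U)
10U → rack 3 (remaining 14U)
10U → rack 3 (remaining 4U)
10U → rack 4 (remaining 14U)
10U → rack 4 (remaining 4U)
9U → rack 5 (remaining 15U)
9U → rack 5 (remaining 6U)
9U → rack 6 (remaining 15U)
8U → rack 6 (remaining 7U)
8U → rack 7 (remaining 16U)
8U → rack 7 (remaining 8U)
8U → rack 7 (remaining 0U)
8U → rack 8 (remaining 16U)
8U → rack 8 (remaining 8U)
8U → rack 8 (remaining 0U)
8 racks × 24U = 192U; used 163U; unused 29U.

29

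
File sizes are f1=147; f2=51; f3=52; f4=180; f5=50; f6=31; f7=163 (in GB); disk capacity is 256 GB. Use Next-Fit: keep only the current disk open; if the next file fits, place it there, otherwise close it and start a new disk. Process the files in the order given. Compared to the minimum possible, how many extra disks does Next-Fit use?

Next-Fit: [147,51,52] [180,50] [31,163] → 3 disks.
Total size 674 GB; any packing needs at least ⌈674/256⌉ = 3 disks.
So 3 is already optimal.

0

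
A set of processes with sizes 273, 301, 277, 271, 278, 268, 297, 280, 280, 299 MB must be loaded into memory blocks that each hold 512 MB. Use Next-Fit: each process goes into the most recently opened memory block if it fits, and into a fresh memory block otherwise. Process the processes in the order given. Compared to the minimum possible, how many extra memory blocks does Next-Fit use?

0

Next-Fit: [273] [301] [277] [271] [278] [268] [297] [280] [280] [299] → 10 memory blocks.
10 processes exceed 256 MB (half the capacity), and no two of those can share a memory block, so at least 10 memory blocks are needed.
So 10 is already optimal.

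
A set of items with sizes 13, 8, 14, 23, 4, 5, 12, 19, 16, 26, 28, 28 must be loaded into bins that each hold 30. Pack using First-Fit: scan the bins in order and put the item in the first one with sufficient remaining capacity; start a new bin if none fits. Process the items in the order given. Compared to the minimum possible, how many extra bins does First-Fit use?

1

First-Fit: [13,8,4,5] [14,12] [23] [19] [16] [26] [28] [28] → 8 bins.
Total size 196; any packing needs at least ⌈196/30⌉ = 7 bins.
An optimal packing achieves that bound: [28] [28] [26,4] [23,5] [19,8] [16,14] [13,12] → 7 bins.
Excess: 8 − 7 = 1.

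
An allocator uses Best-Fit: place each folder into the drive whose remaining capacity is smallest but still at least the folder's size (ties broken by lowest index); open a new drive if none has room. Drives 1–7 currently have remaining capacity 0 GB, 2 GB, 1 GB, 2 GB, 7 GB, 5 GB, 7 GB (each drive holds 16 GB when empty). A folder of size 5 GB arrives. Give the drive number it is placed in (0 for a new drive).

6

Drives with room: drive 5 (7 GB), drive 6 (5 GB), drive 7 (7 GB).
Tightest fit is drive 6 with 5 GB free.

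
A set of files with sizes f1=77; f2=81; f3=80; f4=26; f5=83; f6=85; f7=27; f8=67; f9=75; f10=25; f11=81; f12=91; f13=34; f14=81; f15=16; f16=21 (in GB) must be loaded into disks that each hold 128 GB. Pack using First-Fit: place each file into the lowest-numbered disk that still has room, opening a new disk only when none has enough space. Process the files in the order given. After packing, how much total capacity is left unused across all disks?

330

disk 1: place f1 (77 GB), 51 GB left
disk 2: place f2 (81 GB), 47 GB left
disk 3: place f3 (80 GB), 48 GB left
disk 1: place f4 (26 GB), 25 GB left
disk 4: place f5 (83 GB), 45 GB left
disk 5: place f6 (85 GB), 43 GB left
disk 2: place f7 (27 GB), 20 GB left
disk 6: place f8 (67 GB), 61 GB left
disk 7: place f9 (75 GB), 53 GB left
disk 1: place f10 (25 GB), 0 GB left
disk 8: place f11 (81 GB), 47 GB left
disk 9: place f12 (91 GB), 37 GB left
disk 3: place f13 (34 GB), 14 GB left
disk 10: place f14 (81 GB), 47 GB left
disk 2: place f15 (16 GB), 4 GB left
disk 4: place f16 (21 GB), 24 GB left
10 disks × 128 GB = 1280 GB; used 950 GB; unused 330 GB.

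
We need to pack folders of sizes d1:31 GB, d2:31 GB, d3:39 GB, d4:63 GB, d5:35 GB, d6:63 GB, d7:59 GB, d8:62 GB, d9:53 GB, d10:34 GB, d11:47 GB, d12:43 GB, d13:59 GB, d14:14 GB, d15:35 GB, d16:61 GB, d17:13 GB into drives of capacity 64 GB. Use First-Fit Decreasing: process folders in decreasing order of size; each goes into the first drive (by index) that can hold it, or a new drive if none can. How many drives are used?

14 drives

Sorted descending: 63, 63, 62, 61, 59, 59, 53, 47, 43, 39, 35, 35, 34, 31, 31, 14, 13.
drive 1: place 63 GB, 1 GB left
drive 2: place 63 GB, 1 GB left
drive 3: place 62 GB, 2 GB left
drive 4: place 61 GB, 3 GB left
drive 5: place 59 GB, 5 GB left
drive 6: place 59 GB, 5 GB left
drive 7: place 53 GB, 11 GB left
drive 8: place 47 GB, 17 GB left
drive 9: place 43 GB, 21 GB left
drive 10: place 39 GB, 25 GB left
drive 11: place 35 GB, 29 GB left
drive 12: place 35 GB, 29 GB left
drive 13: place 34 GB, 30 GB left
drive 14: place 31 GB, 33 GB left
drive 14: place 31 GB, 2 GB left
drive 8: place 14 GB, 3 GB left
drive 9: place 13 GB, 8 GB left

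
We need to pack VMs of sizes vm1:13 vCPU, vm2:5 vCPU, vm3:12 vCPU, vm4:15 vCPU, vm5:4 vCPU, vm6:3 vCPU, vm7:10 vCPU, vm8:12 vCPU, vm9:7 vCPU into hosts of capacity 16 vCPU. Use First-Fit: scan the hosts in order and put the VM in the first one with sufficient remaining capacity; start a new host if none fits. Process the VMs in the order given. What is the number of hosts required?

6 hosts

vm1 (13 vCPU) → host 1 (remaining 3 vCPU)
vm2 (5 vCPU) → host 2 (remaining 11 vCPU)
vm3 (12 vCPU) → host 3 (remaining 4 vCPU)
vm4 (15 vCPU) → host 4 (remaining 1 vCPU)
vm5 (4 vCPU) → host 2 (remaining 7 vCPU)
vm6 (3 vCPU) → host 1 (remaining 0 vCPU)
vm7 (10 vCPU) → host 5 (remaining 6 vCPU)
vm8 (12 vCPU) → host 6 (remaining 4 vCPU)
vm9 (7 vCPU) → host 2 (remaining 0 vCPU)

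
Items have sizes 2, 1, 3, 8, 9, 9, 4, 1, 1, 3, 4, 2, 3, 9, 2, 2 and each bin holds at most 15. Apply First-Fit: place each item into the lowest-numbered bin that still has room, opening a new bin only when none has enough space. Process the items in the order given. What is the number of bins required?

5 bins

2 → bin 1 (remaining 13)
1 → bin 1 (remaining 12)
3 → bin 1 (remaining 9)
8 → bin 1 (remaining 1)
9 → bin 2 (remaining 6)
9 → bin 3 (remaining 6)
4 → bin 2 (remaining 2)
1 → bin 1 (remaining 0)
1 → bin 2 (remaining 1)
3 → bin 3 (remaining 3)
4 → bin 4 (remaining 11)
2 → bin 3 (remaining 1)
3 → bin 4 (remaining 8)
9 → bin 5 (remaining 6)
2 → bin 4 (remaining 6)
2 → bin 4 (remaining 4)
Final bins: [2,1,3,8,1] [9,4,1] [9,3,2] [4,3,2,2] [9].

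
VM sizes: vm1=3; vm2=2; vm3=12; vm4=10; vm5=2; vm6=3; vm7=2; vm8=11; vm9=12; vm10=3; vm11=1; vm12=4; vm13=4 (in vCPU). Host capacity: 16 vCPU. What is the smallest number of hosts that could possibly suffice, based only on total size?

5

Total size = 3 + 2 + 12 + 10 + 2 + 3 + 2 + 11 + 12 + 3 + 1 + 4 + 4 = 69 vCPU.
⌈69 / 16⌉ = 5.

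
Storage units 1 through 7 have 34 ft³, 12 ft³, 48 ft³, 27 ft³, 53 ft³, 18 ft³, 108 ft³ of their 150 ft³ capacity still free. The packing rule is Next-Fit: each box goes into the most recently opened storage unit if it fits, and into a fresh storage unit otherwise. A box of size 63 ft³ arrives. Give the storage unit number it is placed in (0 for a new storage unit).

7

Next-Fit only looks at storage unit 7, which has 108 ft³ free.
63 ft³ fits there.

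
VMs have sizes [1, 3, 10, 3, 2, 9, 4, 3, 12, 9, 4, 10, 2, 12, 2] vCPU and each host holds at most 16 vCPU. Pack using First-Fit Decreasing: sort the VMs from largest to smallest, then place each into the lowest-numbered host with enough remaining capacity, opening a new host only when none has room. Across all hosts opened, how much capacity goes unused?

10

Sorted descending: 12, 12, 10, 10, 9, 9, 4, 4, 3, 3, 3, 2, 2, 2, 1.
12 vCPU → host 1 (remaining 4 vCPU)
12 vCPU → host 2 (remaining 4 vCPU)
10 vCPU → host 3 (remaining 6 vCPU)
10 vCPU → host 4 (remaining 6 vCPU)
9 vCPU → host 5 (remaining 7 vCPU)
9 vCPU → host 6 (remaining 7 vCPU)
4 vCPU → host 1 (remaining 0 vCPU)
4 vCPU → host 2 (remaining 0 vCPU)
3 vCPU → host 3 (remaining 3 vCPU)
3 vCPU → host 3 (remaining 0 vCPU)
3 vCPU → host 4 (remaining 3 vCPU)
2 vCPU → host 4 (remaining 1 vCPU)
2 vCPU → host 5 (remaining 5 vCPU)
2 vCPU → host 5 (remaining 3 vCPU)
1 vCPU → host 4 (remaining 0 vCPU)
6 hosts × 16 vCPU = 96 vCPU; used 86 vCPU; unused 10 vCPU.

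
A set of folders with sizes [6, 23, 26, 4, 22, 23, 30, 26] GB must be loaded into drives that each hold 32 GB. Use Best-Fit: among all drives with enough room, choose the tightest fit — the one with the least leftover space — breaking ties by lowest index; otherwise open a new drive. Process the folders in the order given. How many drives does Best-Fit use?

6

drive 1: place 6 GB, 26 GB left
drive 1: place 23 GB, 3 GB left
drive 2: place 26 GB, 6 GB left
drive 2: place 4 GB, 2 GB left
drive 3: place 22 GB, 10 GB left
drive 4: place 23 GB, 9 GB left
drive 5: place 30 GB, 2 GB left
drive 6: place 26 GB, 6 GB left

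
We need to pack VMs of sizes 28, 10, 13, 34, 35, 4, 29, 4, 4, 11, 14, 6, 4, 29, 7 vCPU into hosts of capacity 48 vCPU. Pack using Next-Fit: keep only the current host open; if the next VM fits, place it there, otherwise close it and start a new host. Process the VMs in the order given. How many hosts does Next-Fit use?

6 hosts

28 vCPU → host 1 (remaining 20 vCPU)
10 vCPU → host 1 (remaining 10 vCPU)
13 vCPU → host 2 (remaining 35 vCPU)
34 vCPU → host 2 (remaining 1 vCPU)
35 vCPU → host 3 (remaining 13 vCPU)
4 vCPU → host 3 (remaining 9 vCPU)
29 vCPU → host 4 (remaining 19 vCPU)
4 vCPU → host 4 (remaining 15 vCPU)
4 vCPU → host 4 (remaining 11 vCPU)
11 vCPU → host 4 (remaining 0 vCPU)
14 vCPU → host 5 (remaining 34 vCPU)
6 vCPU → host 5 (remaining 28 vCPU)
4 vCPU → host 5 (remaining 24 vCPU)
29 vCPU → host 6 (remaining 19 vCPU)
7 vCPU → host 6 (remaining 12 vCPU)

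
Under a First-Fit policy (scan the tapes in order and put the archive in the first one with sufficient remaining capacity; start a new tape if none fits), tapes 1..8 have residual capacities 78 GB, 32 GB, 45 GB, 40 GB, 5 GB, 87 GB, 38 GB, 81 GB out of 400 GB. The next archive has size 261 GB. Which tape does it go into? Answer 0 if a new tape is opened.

0

No tape has ≥ 261 GB free, so a new tape is opened.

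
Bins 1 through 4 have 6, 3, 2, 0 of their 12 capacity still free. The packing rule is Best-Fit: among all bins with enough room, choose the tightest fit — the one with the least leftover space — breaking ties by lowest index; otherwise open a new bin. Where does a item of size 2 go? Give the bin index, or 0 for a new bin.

Bins with room: bin 1 (6), bin 2 (3), bin 3 (2).
Tightest fit is bin 3 with 2 free.

3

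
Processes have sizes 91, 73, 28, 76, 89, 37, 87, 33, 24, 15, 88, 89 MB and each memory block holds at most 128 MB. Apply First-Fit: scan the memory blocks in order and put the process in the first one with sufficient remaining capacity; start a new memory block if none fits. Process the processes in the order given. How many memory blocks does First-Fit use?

memory block 1: place 91 MB, 37 MB left
memory block 2: place 73 MB, 55 MB left
memory block 1: place 28 MB, 9 MB left
memory block 3: place 76 MB, 52 MB left
memory block 4: place 89 MB, 39 MB left
memory block 2: place 37 MB, 18 MB left
memory block 5: place 87 MB, 41 MB left
memory block 3: place 33 MB, 19 MB left
memory block 4: place 24 MB, 15 MB left
memory block 2: place 15 MB, 3 MB left
memory block 6: place 88 MB, 40 MB left
memory block 7: place 89 MB, 39 MB left

7 memory blocks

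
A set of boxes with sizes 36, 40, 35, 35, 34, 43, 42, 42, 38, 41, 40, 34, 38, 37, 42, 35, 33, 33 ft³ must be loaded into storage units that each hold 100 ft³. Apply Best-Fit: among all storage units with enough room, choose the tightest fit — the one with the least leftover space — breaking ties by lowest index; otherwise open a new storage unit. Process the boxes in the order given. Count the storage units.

9 storage units

36 ft³ → storage unit 1 (remaining 64 ft³)
40 ft³ → storage unit 1 (remaining 24 ft³)
35 ft³ → storage unit 2 (remaining 65 ft³)
35 ft³ → storage unit 2 (remaining 30 ft³)
34 ft³ → storage unit 3 (remaining 66 ft³)
43 ft³ → storage unit 3 (remaining 23 ft³)
42 ft³ → storage unit 4 (remaining 58 ft³)
42 ft³ → storage unit 4 (remaining 16 ft³)
38 ft³ → storage unit 5 (remaining 62 ft³)
41 ft³ → storage unit 5 (remaining 21 ft³)
40 ft³ → storage unit 6 (remaining 60 ft³)
34 ft³ → storage unit 6 (remaining 26 ft³)
38 ft³ → storage unit 7 (remaining 62 ft³)
37 ft³ → storage unit 7 (remaining 25 ft³)
42 ft³ → storage unit 8 (remaining 58 ft³)
35 ft³ → storage unit 8 (remaining 23 ft³)
33 ft³ → storage unit 9 (remaining 67 ft³)
33 ft³ → storage unit 9 (remaining 34 ft³)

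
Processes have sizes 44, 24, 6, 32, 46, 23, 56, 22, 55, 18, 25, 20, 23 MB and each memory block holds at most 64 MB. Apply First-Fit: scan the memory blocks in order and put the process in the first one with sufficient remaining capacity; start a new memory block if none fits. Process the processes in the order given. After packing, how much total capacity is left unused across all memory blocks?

Put 44 MB in memory block 1; 20 MB remain.
Put 24 MB in memory block 2; 40 MB remain.
Put 6 MB in memory block 1; 14 MB remain.
Put 32 MB in memory block 2; 8 MB remain.
Put 46 MB in memory block 3; 18 MB remain.
Put 23 MB in memory block 4; 41 MB remain.
Put 56 MB in memory block 5; 8 MB remain.
Put 22 MB in memory block 4; 19 MB remain.
Put 55 MB in memory block 6; 9 MB remain.
Put 18 MB in memory block 3; 0 MB remain.
Put 25 MB in memory block 7; 39 MB remain.
Put 20 MB in memory block 7; 19 MB remain.
Put 23 MB in memory block 8; 41 MB remain.
8 memory blocks × 64 MB = 512 MB; used 394 MB; unused 118 MB.

118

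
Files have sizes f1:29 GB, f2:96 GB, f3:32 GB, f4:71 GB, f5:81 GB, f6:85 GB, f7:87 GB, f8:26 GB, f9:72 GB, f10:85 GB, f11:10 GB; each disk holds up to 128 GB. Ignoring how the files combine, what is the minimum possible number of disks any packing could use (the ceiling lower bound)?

Total size = 29 + 96 + 32 + 71 + 81 + 85 + 87 + 26 + 72 + 85 + 10 = 674 GB.
⌈674 / 128⌉ = 6.

6 disks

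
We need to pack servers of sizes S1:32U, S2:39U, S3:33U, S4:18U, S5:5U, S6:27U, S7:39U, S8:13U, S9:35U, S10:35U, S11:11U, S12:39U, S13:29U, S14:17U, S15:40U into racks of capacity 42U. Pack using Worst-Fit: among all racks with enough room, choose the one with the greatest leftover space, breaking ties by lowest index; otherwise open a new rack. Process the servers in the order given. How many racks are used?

12

Put S1 (32U) in rack 1; 10U remain.
Put S2 (39U) in rack 2; 3U remain.
Put S3 (33U) in rack 3; 9U remain.
Put S4 (18U) in rack 4; 24U remain.
Put S5 (5U) in rack 4; 19U remain.
Put S6 (27U) in rack 5; 15U remain.
Put S7 (39U) in rack 6; 3U remain.
Put S8 (13U) in rack 4; 6U remain.
Put S9 (35U) in rack 7; 7U remain.
Put S10 (35U) in rack 8; 7U remain.
Put S11 (11U) in rack 5; 4U remain.
Put S12 (39U) in rack 9; 3U remain.
Put S13 (29U) in rack 10; 13U remain.
Put S14 (17U) in rack 11; 25U remain.
Put S15 (40U) in rack 12; 2U remain.
Final racks: [32] [39] [33] [18,5,13] [27,11] [39] [35] [35] [39] [29] [17] [40].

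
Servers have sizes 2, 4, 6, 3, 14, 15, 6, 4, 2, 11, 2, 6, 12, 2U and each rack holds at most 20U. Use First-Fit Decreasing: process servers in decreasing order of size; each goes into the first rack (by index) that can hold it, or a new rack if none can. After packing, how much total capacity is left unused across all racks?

Sorted descending: 15, 14, 12, 11, 6, 6, 6, 4, 4, 3, 2, 2, 2, 2.
Put 15U in rack 1; 5U remain.
Put 14U in rack 2; 6U remain.
Put 12U in rack 3; 8U remain.
Put 11U in rack 4; 9U remain.
Put 6U in rack 2; 0U remain.
Put 6U in rack 3; 2U remain.
Put 6U in rack 4; 3U remain.
Put 4U in rack 1; 1U remain.
Put 4U in rack 5; 16U remain.
Put 3U in rack 4; 0U remain.
Put 2U in rack 3; 0U remain.
Put 2U in rack 5; 14U remain.
Put 2U in rack 5; 12U remain.
Put 2U in rack 5; 10U remain.
5 racks × 20U = 100U; used 89U; unused 11U.

11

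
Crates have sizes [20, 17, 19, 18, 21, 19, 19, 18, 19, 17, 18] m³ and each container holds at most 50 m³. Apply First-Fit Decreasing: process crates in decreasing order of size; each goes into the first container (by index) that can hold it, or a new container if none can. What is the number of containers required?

Sorted descending: 21, 20, 19, 19, 19, 19, 18, 18, 18, 17, 17.
Put 21 m³ in container 1; 29 m³ remain.
Put 20 m³ in container 1; 9 m³ remain.
Put 19 m³ in container 2; 31 m³ remain.
Put 19 m³ in container 2; 12 m³ remain.
Put 19 m³ in container 3; 31 m³ remain.
Put 19 m³ in container 3; 12 m³ remain.
Put 18 m³ in container 4; 32 m³ remain.
Put 18 m³ in container 4; 14 m³ remain.
Put 18 m³ in container 5; 32 m³ remain.
Put 17 m³ in container 5; 15 m³ remain.
Put 17 m³ in container 6; 33 m³ remain.

6 containers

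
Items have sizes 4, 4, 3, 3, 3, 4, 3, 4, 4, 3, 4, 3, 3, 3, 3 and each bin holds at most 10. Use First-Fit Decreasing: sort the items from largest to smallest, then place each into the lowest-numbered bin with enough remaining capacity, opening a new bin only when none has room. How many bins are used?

Sorted descending: 4, 4, 4, 4, 4, 4, 3, 3, 3, 3, 3, 3, 3, 3, 3.
4 → bin 1 (remaining 6)
4 → bin 1 (remaining 2)
4 → bin 2 (remaining 6)
4 → bin 2 (remaining 2)
4 → bin 3 (remaining 6)
4 → bin 3 (remaining 2)
3 → bin 4 (remaining 7)
3 → bin 4 (remaining 4)
3 → bin 4 (remaining 1)
3 → bin 5 (remaining 7)
3 → bin 5 (remaining 4)
3 → bin 5 (remaining 1)
3 → bin 6 (remaining 7)
3 → bin 6 (remaining 4)
3 → bin 6 (remaining 1)
Final bins: [4,4] [4,4] [4,4] [3,3,3] [3,3,3] [3,3,3].

6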